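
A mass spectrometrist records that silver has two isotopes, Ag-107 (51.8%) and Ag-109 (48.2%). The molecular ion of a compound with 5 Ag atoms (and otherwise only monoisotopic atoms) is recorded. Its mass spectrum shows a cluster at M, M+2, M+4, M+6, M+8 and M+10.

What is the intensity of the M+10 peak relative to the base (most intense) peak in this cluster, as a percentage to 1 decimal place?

8.1%

Binomial terms of (0.518 + 0.482)^5: M 0.0373, M+2 0.1735, M+4 0.3229, M+6 0.3005, M+8 0.1398, M+10 0.0260 → M+4 is the base peak.
P(M+4) = C(5,2) × 0.518^3 × 0.482^2 = 10 × 0.13899183 × 0.232324 = 0.322911 (base)
P(M+10) = C(5,5) × 0.518^0 × 0.482^5 = 1 × 1.0000 × 0.02601568 = 0.026016
Relative intensity = 0.026016 / 0.322911 × 100 = 8.1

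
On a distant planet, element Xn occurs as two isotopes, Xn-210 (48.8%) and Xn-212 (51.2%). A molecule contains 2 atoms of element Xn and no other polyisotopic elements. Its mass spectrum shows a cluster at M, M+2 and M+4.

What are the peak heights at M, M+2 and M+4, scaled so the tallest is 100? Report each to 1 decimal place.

47.7 : 100.0 : 52.5

The 2 Xn atoms are independent, so intensities follow the terms of (0.488 + 0.512)^2.
P(M) = 0.488^2 = 0.238144
P(M+2) = 2 × 0.488^1 × 0.512^1 = 0.499712
P(M+4) = 0.512^2 = 0.262144
The M+2 peak is largest (0.499712); scaling to 100 gives 47.7 : 100.0 : 52.5.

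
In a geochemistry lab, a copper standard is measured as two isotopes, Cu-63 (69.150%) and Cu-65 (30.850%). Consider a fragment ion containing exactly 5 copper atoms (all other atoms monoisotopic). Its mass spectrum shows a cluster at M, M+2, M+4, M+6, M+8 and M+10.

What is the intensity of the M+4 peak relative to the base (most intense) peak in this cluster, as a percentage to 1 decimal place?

89.2%

Term probabilities: M 0.1581, M+2 0.3527, M+4 0.3147, M+6 0.1404, M+8 0.0313, M+10 0.0028. Base peak = M+2.
P(M+2) = C(5,1) × 0.69150^4 × 0.30850^1 = 5 × 0.2286487 × 0.3085 = 0.352691 (base)
P(M+4) = C(5,2) × 0.69150^3 × 0.30850^2 = 10 × 0.33065611 × 0.09517225 = 0.314693
Relative intensity = 0.314693 / 0.352691 × 100 = 89.2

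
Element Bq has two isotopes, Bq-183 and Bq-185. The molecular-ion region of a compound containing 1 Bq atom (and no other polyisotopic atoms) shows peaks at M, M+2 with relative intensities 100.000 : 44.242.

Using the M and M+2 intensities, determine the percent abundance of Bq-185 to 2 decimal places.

30.67%

Write p for the Bq-183 fraction. I(M+2)/I(M) = [C(1,1)·p^0·(1−p)] / p^1 = 1·(1−p)/p = 44.242/100.000 = 0.4424
(1−p)/p = 0.4424/1 = 0.4424  ⇒  p = 1/(1 + 0.4424) = 0.6933
Bq-183: 69.33%, Bq-185: 30.67%.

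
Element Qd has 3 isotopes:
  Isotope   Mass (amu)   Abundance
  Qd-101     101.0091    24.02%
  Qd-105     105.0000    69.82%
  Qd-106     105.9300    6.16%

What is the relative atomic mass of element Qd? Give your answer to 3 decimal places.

Ar = Σ fᵢ·mᵢ = 0.2402 × 101.0091 + 0.6982 × 105.0000 + 0.0616 × 105.9300
= 24.26239 + 73.31100 + 6.52529 = 104.09868 amu

104.099 amu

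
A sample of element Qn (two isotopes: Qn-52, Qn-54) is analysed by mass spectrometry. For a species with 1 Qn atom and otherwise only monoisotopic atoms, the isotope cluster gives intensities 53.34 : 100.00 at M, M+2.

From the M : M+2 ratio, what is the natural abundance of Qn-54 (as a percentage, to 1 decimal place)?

Write p for the Qn-52 fraction. I(M+2)/I(M) = [C(1,1)·p^0·(1−p)] / p^1 = 1·(1−p)/p = 100.00/53.34 = 1.8748
(1−p)/p = 1.8748/1 = 1.8748  ⇒  p = 1/(1 + 1.8748) = 0.3479
Qn-52: 34.8%, Qn-54: 65.2%.

65.2%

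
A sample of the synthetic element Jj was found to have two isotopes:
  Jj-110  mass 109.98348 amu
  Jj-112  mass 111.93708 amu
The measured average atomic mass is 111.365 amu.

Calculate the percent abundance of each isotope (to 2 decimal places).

Jj-110: 29.28%, Jj-112: 70.72%

With x = fraction of Jj-110 (so Jj-112 is 1 − x):
109.98348·x + 111.93708·(1 − x) = 111.365
(109.98348 − 111.93708)·x = 111.365 − 111.93708
x = -0.57208 / -1.95360 = 0.29283 → 29.28% Jj-110, 70.72% Jj-112.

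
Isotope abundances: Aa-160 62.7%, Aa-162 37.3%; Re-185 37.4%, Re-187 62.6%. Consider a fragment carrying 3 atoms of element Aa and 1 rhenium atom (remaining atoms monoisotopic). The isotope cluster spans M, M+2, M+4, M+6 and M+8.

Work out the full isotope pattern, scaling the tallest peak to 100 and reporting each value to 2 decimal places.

24.70 : 85.42 : 100.00 : 49.09 : 8.70

Element Aa pattern (n=3): 0.24649188 : 0.43991135 : 0.26170165 : 0.05189512
Rhenium pattern (n=1): 0.3740 : 0.6260
Convolve the two distributions (both contribute in 2-u steps):
  M: 0.24649188×0.3740 = 0.092188
  M+2: 0.24649188×0.6260 + 0.43991135×0.3740 = 0.318831
  M+4: 0.43991135×0.6260 + 0.26170165×0.3740 = 0.373261
  M+6: 0.26170165×0.6260 + 0.05189512×0.3740 = 0.183234
  M+8: 0.05189512×0.6260 = 0.032486
Scale to base peak (0.373261) = 100: 24.70 : 85.42 : 100.00 : 49.09 : 8.70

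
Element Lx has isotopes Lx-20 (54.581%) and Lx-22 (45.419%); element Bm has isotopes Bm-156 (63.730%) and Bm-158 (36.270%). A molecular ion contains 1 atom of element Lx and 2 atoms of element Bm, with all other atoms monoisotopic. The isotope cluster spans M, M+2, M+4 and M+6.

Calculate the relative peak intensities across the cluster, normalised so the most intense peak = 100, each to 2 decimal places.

Element Lx pattern (n=1): 0.54581 : 0.45419
Element Bm pattern (n=2): 0.40615129 : 0.46229742 : 0.13155129
Convolve the two distributions (both contribute in 2-u steps):
  M: 0.54581×0.40615129 = 0.221681
  M+2: 0.54581×0.46229742 + 0.45419×0.40615129 = 0.436796
  M+4: 0.54581×0.13155129 + 0.45419×0.46229742 = 0.281773
  M+6: 0.45419×0.13155129 = 0.059749
Scale to base peak (0.436796) = 100: 50.75 : 100.00 : 64.51 : 13.68

50.75 : 100.00 : 64.51 : 13.68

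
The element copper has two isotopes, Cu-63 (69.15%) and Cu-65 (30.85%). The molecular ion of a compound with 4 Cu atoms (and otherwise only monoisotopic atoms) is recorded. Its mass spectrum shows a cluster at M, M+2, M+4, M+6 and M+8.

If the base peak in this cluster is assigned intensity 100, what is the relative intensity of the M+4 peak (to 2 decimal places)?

Term probabilities: M 0.2286, M+2 0.4080, M+4 0.2731, M+6 0.0812, M+8 0.0091. Base peak = M+2.
P(M+2) = C(4,1) × 0.6915^3 × 0.3085^1 = 4 × 0.33065611 × 0.3085 = 0.408030 (base)
P(M+4) = C(4,2) × 0.6915^2 × 0.3085^2 = 6 × 0.47817225 × 0.09517225 = 0.273052
Relative intensity = 0.273052 / 0.408030 × 100 = 66.92

66.92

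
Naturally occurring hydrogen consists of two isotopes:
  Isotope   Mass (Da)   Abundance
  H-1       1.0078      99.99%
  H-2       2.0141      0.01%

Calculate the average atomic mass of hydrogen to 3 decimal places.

1.008 Da

Weight each isotope mass by its fractional abundance: 0.9999 × 1.0078 + 0.0001 × 2.0141
= 1.00770 + 0.00020 = 1.00790 Da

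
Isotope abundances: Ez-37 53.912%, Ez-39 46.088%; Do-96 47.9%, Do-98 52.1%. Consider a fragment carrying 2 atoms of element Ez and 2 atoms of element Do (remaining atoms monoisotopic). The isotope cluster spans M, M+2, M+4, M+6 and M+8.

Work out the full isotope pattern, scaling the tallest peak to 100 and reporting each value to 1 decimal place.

17.8 : 69.0 : 100.0 : 64.1 : 15.3

Element Ez pattern (n=2): 0.29065037 : 0.49693925 : 0.21241037
Element Do pattern (n=2): 0.229441 : 0.499118 : 0.271441
Convolve the two distributions (both contribute in 2-u steps):
  M: 0.29065037×0.229441 = 0.066687
  M+2: 0.29065037×0.499118 + 0.49693925×0.229441 = 0.259087
  M+4: 0.29065037×0.271441 + 0.49693925×0.499118 + 0.21241037×0.229441 = 0.375661
  M+6: 0.49693925×0.271441 + 0.21241037×0.499118 = 0.240908
  M+8: 0.21241037×0.271441 = 0.057657
Scale to base peak (0.375661) = 100: 17.8 : 69.0 : 100.0 : 64.1 : 15.3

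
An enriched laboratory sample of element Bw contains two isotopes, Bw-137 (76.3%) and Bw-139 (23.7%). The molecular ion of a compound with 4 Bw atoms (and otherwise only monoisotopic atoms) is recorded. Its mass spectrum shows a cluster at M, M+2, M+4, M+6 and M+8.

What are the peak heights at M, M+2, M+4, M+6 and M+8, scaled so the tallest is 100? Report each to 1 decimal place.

Each Bw atom is independently Bw-137 (p = 0.763) or Bw-139 (q = 0.237); the cluster is the binomial expansion (p + q)^4.
P(M) = 0.763^4 = 0.338921
P(M+2) = 4 × 0.763^3 × 0.237^1 = 0.421097
P(M+4) = 6 × 0.763^2 × 0.237^2 = 0.196199
P(M+6) = 4 × 0.763^1 × 0.237^3 = 0.040628
P(M+8) = 0.237^4 = 0.003155
The M+2 peak is largest (0.421097); scaling to 100 gives 80.5 : 100.0 : 46.6 : 9.6 : 0.7.

80.5 : 100.0 : 46.6 : 9.6 : 0.7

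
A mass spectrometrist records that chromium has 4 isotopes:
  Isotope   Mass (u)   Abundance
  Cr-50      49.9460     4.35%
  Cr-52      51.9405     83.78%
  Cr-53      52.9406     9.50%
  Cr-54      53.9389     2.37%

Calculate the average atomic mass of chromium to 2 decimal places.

52.00 u

The abundance-weighted mean is 0.0435 × 49.9460 + 0.8378 × 51.9405 + 0.0950 × 52.9406 + 0.0237 × 53.9389
= 2.17265 + 43.51575 + 5.02936 + 1.27835 = 51.99611 u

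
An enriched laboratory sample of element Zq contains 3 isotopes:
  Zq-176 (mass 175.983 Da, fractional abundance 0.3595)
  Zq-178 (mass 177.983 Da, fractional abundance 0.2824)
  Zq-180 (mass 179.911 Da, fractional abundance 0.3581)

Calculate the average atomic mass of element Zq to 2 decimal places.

177.95 Da

The abundance-weighted mean is 0.3595 × 175.983 + 0.2824 × 177.983 + 0.3581 × 179.911
= 63.2659 + 50.2624 + 64.4261 = 177.9544 Da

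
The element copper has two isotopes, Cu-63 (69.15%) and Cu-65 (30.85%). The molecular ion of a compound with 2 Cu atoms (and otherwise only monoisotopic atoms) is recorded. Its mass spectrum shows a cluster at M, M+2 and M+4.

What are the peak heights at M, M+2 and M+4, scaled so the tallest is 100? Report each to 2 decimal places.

100.00 : 89.23 : 19.90

Expanding (0.6915 + 0.3085)^2:
P(M) = 0.6915^2 = 0.478172
P(M+2) = 2 × 0.6915^1 × 0.3085^1 = 0.426656
P(M+4) = 0.3085^2 = 0.095172
The M peak is largest (0.478172); scaling to 100 gives 100.00 : 89.23 : 19.90.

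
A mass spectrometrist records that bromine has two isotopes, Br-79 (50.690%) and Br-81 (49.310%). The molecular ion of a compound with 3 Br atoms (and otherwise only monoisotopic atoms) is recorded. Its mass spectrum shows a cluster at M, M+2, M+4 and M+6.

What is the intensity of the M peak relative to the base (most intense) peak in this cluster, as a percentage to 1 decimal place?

34.3%

(0.50690 + 0.49310)^3 gives M 0.1302, M+2 0.3801, M+4 0.3698, M+6 0.1199; the largest is M+2.
P(M+2) = C(3,1) × 0.50690^2 × 0.49310^1 = 3 × 0.25694761 × 0.4931 = 0.380103 (base)
P(M) = C(3,0) × 0.50690^3 × 0.49310^0 = 1 × 0.13024674 × 1.0000 = 0.130247
Relative intensity = 0.130247 / 0.380103 × 100 = 34.3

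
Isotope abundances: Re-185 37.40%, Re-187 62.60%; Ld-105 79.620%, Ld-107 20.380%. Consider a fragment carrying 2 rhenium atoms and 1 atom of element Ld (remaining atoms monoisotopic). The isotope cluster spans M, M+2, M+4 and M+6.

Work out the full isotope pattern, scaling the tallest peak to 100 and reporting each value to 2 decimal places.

27.33 : 98.50 : 100.00 : 19.60

Rhenium pattern (n=2): 0.139876 : 0.468248 : 0.391876
Element Ld pattern (n=1): 0.7962 : 0.2038
Convolve the two distributions (both contribute in 2-u steps):
  M: 0.139876×0.7962 = 0.111369
  M+2: 0.139876×0.2038 + 0.468248×0.7962 = 0.401326
  M+4: 0.468248×0.2038 + 0.391876×0.7962 = 0.407441
  M+6: 0.391876×0.2038 = 0.079864
Scale to base peak (0.407441) = 100: 27.33 : 98.50 : 100.00 : 19.60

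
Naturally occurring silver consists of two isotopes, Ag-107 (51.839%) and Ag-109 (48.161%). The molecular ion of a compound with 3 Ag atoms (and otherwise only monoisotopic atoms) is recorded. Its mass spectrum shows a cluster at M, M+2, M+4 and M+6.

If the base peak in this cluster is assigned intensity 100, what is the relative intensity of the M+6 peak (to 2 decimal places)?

28.77

Term probabilities: M 0.1393, M+2 0.3883, M+4 0.3607, M+6 0.1117. Base peak = M+2.
P(M+2) = C(3,1) × 0.51839^2 × 0.48161^1 = 3 × 0.26872819 × 0.48161 = 0.388267 (base)
P(M+6) = C(3,3) × 0.51839^0 × 0.48161^3 = 1 × 1.0000 × 0.11170857 = 0.111709
Relative intensity = 0.111709 / 0.388267 × 100 = 28.77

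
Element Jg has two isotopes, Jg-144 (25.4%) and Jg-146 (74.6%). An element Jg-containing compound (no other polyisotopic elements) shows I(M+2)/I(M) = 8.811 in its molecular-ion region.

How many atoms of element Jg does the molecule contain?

With n Jg atoms, P(M+2)/P(M) = C(n,1)·p^(n−1)q / p^n = n·q/p = n · 0.746/0.254.
n = 8.811 × 0.254/0.746 = 3.00 ≈ 3

3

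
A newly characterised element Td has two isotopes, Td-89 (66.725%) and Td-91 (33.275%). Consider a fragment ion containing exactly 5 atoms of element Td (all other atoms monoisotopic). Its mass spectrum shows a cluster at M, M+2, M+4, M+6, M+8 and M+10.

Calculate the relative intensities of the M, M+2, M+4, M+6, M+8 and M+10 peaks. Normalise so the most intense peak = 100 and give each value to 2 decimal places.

40.11 : 100.00 : 99.74 : 49.74 : 12.40 : 1.24

Each Td atom is independently Td-89 (p = 0.66725) or Td-91 (q = 0.33275); the cluster is the binomial expansion (p + q)^5.
P(M) = 0.66725^5 = 0.132264
P(M+2) = 5 × 0.66725^4 × 0.33275^1 = 0.329794
P(M+4) = 10 × 0.66725^3 × 0.33275^2 = 0.328929
P(M+6) = 10 × 0.66725^2 × 0.33275^3 = 0.164033
P(M+8) = 5 × 0.66725^1 × 0.33275^4 = 0.040901
P(M+10) = 0.33275^5 = 0.004079
The M+2 peak is largest (0.329794); scaling to 100 gives 40.11 : 100.00 : 99.74 : 49.74 : 12.40 : 1.24.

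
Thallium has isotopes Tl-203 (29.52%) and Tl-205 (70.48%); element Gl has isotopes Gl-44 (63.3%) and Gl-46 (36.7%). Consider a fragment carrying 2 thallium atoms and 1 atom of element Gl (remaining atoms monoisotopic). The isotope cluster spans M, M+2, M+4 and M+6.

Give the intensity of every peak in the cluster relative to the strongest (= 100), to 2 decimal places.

Thallium pattern (n=2): 0.08714304 : 0.41611392 : 0.49674304
Element Gl pattern (n=1): 0.6330 : 0.3670
Convolve the two distributions (both contribute in 2-u steps):
  M: 0.08714304×0.6330 = 0.055162
  M+2: 0.08714304×0.3670 + 0.41611392×0.6330 = 0.295382
  M+4: 0.41611392×0.3670 + 0.49674304×0.6330 = 0.467152
  M+6: 0.49674304×0.3670 = 0.182305
Scale to base peak (0.467152) = 100: 11.81 : 63.23 : 100.00 : 39.02

11.81 : 63.23 : 100.00 : 39.02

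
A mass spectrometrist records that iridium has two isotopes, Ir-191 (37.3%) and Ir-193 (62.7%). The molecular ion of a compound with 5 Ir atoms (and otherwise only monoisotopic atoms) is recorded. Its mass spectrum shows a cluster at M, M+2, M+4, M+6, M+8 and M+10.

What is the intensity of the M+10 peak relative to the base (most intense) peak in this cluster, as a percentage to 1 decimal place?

28.3%

Term probabilities: M 0.0072, M+2 0.0607, M+4 0.2040, M+6 0.3429, M+8 0.2882, M+10 0.0969. Base peak = M+6.
P(M+6) = C(5,3) × 0.373^2 × 0.627^3 = 10 × 0.139129 × 0.24649188 = 0.342942 (base)
P(M+10) = C(5,5) × 0.373^0 × 0.627^5 = 1 × 1.0000 × 0.09690311 = 0.096903
Relative intensity = 0.096903 / 0.342942 × 100 = 28.3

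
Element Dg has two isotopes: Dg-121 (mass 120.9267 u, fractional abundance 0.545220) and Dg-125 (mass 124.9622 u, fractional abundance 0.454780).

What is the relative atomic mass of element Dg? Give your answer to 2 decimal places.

122.76 u

Average mass = Σ (abundance × isotope mass) = 0.545220 × 120.9267 + 0.454780 × 124.9622
= 65.93166 + 56.83031 = 122.76197 u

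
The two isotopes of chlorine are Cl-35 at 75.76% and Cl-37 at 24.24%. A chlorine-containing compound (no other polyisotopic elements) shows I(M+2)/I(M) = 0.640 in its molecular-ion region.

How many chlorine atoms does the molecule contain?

With n Cl atoms, P(M+2)/P(M) = C(n,1)·p^(n−1)q / p^n = n·q/p = n · 0.2424/0.7576.
n = 0.640 × 0.7576/0.2424 = 2.00 ≈ 2

2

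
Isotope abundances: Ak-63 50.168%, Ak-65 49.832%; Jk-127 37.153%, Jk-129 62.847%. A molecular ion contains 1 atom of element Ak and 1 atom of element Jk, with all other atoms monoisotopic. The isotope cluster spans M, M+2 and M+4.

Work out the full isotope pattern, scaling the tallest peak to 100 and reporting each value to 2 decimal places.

Element Ak pattern (n=1): 0.50168 : 0.49832
Element Jk pattern (n=1): 0.37153 : 0.62847
Convolve the two distributions (both contribute in 2-u steps):
  M: 0.50168×0.37153 = 0.186389
  M+2: 0.50168×0.62847 + 0.49832×0.37153 = 0.500432
  M+4: 0.49832×0.62847 = 0.313179
Scale to base peak (0.500432) = 100: 37.25 : 100.00 : 62.58

37.25 : 100.00 : 62.58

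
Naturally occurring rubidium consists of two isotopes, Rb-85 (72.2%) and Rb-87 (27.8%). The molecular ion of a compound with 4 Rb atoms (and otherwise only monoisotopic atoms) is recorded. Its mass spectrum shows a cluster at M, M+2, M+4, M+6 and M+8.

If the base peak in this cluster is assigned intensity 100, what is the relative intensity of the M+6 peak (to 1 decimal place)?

14.8

Term probabilities: M 0.2717, M+2 0.4185, M+4 0.2417, M+6 0.0620, M+8 0.0060. Base peak = M+2.
P(M+2) = C(4,1) × 0.722^3 × 0.278^1 = 4 × 0.37636705 × 0.2780 = 0.418520 (base)
P(M+6) = C(4,3) × 0.722^1 × 0.278^3 = 4 × 0.7220 × 0.02148495 = 0.062049
Relative intensity = 0.062049 / 0.418520 × 100 = 14.8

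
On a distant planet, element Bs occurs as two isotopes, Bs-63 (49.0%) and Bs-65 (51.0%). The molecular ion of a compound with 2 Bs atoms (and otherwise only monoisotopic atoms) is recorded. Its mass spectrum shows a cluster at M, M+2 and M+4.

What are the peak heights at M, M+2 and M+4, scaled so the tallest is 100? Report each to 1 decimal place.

Each Bs atom is independently Bs-63 (p = 0.490) or Bs-65 (q = 0.510); the cluster is the binomial expansion (p + q)^2.
P(M) = 0.490^2 = 0.240100
P(M+2) = 2 × 0.490^1 × 0.510^1 = 0.499800
P(M+4) = 0.510^2 = 0.260100
The M+2 peak is largest (0.499800); scaling to 100 gives 48.0 : 100.0 : 52.0.

48.0 : 100.0 : 52.0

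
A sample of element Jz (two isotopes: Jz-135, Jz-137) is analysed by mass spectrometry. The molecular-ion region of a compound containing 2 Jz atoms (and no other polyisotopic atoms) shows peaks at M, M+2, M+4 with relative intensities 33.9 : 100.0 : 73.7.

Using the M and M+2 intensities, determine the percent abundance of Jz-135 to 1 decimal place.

Let p = fractional abundance of Jz-135. I(M+2)/I(M) = [C(2,1)·p^1·(1−p)] / p^2 = 2·(1−p)/p = 100.0/33.9 = 2.9499
(1−p)/p = 2.9499/2 = 1.4749  ⇒  p = 1/(1 + 1.4749) = 0.4041
Jz-135: 40.4%, Jz-137: 59.6%.

40.4%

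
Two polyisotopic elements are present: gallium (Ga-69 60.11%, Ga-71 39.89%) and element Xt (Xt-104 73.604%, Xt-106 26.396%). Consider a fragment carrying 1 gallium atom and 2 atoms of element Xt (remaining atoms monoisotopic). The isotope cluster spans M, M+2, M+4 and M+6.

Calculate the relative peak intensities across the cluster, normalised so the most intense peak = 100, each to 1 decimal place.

72.4 : 100.0 : 43.8 : 6.2

Gallium pattern (n=1): 0.6011 : 0.3989
Element Xt pattern (n=2): 0.54175488 : 0.38857024 : 0.06967488
Convolve the two distributions (both contribute in 2-u steps):
  M: 0.6011×0.54175488 = 0.325649
  M+2: 0.6011×0.38857024 + 0.3989×0.54175488 = 0.449676
  M+4: 0.6011×0.06967488 + 0.3989×0.38857024 = 0.196882
  M+6: 0.3989×0.06967488 = 0.027793
Scale to base peak (0.449676) = 100: 72.4 : 100.0 : 43.8 : 6.2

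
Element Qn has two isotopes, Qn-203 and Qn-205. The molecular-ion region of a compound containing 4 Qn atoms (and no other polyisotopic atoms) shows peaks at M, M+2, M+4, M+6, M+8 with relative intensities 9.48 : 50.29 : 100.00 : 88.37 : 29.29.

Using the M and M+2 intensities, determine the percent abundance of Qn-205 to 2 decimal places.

Let p = fractional abundance of Qn-203. I(M+2)/I(M) = [C(4,1)·p^3·(1−p)] / p^4 = 4·(1−p)/p = 50.29/9.48 = 5.3049
(1−p)/p = 5.3049/4 = 1.3262  ⇒  p = 1/(1 + 1.3262) = 0.4299
Qn-203: 42.99%, Qn-205: 57.01%.

57.01%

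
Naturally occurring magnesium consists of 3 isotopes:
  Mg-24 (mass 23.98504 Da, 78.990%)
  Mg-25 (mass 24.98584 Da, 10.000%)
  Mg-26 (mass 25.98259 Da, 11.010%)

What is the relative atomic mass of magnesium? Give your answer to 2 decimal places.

24.31 Da

Ar = Σ fᵢ·mᵢ = 0.78990 × 23.98504 + 0.10000 × 24.98584 + 0.11010 × 25.98259
= 18.945783 + 2.498584 + 2.860683 = 24.305050 Da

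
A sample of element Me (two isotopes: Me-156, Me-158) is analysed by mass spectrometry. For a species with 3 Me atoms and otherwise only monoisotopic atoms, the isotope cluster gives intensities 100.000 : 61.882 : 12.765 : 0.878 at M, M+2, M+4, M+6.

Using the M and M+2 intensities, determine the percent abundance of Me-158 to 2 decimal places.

Write p for the Me-156 fraction. I(M+2)/I(M) = [C(3,1)·p^2·(1−p)] / p^3 = 3·(1−p)/p = 61.882/100.000 = 0.6188
(1−p)/p = 0.6188/3 = 0.2063  ⇒  p = 1/(1 + 0.2063) = 0.8290
Me-156: 82.90%, Me-158: 17.10%.

17.10%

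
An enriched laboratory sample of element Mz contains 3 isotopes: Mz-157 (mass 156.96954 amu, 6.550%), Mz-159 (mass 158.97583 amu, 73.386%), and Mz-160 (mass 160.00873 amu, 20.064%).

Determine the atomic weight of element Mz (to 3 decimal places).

159.052 amu

The abundance-weighted mean is 0.06550 × 156.96954 + 0.73386 × 158.97583 + 0.20064 × 160.00873
= 10.281505 + 116.666003 + 32.104152 = 159.051660 amu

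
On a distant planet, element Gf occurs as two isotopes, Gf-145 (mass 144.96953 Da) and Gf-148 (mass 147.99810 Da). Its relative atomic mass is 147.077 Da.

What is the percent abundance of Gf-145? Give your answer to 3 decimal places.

With x = fraction of Gf-145 (so Gf-148 is 1 − x):
144.96953·x + 147.99810·(1 − x) = 147.077
(144.96953 − 147.99810)·x = 147.077 − 147.99810
x = -0.92110 / -3.02857 = 0.30414 → 30.414% Gf-145, 69.586% Gf-148.

30.414%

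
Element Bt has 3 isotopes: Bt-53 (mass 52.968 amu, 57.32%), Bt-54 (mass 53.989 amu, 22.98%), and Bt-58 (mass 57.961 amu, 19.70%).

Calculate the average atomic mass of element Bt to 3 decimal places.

54.186 amu

Ar = Σ fᵢ·mᵢ = 0.5732 × 52.968 + 0.2298 × 53.989 + 0.1970 × 57.961
= 30.3613 + 12.4067 + 11.4183 = 54.1863 amu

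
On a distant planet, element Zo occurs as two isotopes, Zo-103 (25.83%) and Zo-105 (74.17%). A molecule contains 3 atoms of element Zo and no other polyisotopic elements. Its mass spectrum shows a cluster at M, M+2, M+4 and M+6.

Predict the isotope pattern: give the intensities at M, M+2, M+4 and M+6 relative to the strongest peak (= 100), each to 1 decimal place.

4.0 : 34.8 : 100.0 : 95.7

Expanding (0.2583 + 0.7417)^3:
P(M) = 0.2583^3 = 0.017233
P(M+2) = 3 × 0.2583^2 × 0.7417^1 = 0.148456
P(M+4) = 3 × 0.2583^1 × 0.7417^2 = 0.426287
P(M+6) = 0.7417^3 = 0.408023
The M+4 peak is largest (0.426287); scaling to 100 gives 4.0 : 34.8 : 100.0 : 95.7.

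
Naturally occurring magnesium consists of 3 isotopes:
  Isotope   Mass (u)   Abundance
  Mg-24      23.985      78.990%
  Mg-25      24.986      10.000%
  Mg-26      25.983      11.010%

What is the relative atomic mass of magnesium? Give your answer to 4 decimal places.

24.3051 u

Weight each isotope mass by its fractional abundance: 0.78990 × 23.985 + 0.10000 × 24.986 + 0.11010 × 25.983
= 18.94575 + 2.49860 + 2.86073 = 24.30508 u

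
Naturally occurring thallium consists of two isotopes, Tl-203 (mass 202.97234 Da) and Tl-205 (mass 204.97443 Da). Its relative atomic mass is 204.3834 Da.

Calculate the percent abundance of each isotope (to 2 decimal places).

Let x be the fractional abundance of Tl-203; then Tl-205 has abundance 1 − x.
202.97234·x + 204.97443·(1 − x) = 204.3834
(202.97234 − 204.97443)·x = 204.3834 − 204.97443
x = -0.59103 / -2.00209 = 0.29521 → 29.52% Tl-203, 70.48% Tl-205.

Tl-203: 29.52%, Tl-205: 70.48%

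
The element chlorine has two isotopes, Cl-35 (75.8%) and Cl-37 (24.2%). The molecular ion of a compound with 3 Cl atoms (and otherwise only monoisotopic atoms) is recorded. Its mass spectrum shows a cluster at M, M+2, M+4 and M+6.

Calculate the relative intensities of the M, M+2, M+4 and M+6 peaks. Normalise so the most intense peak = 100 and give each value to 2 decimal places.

The 3 Cl atoms are independent, so intensities follow the terms of (0.758 + 0.242)^3.
P(M) = 0.758^3 = 0.435520
P(M+2) = 3 × 0.758^2 × 0.242^1 = 0.417133
P(M+4) = 3 × 0.758^1 × 0.242^2 = 0.133175
P(M+6) = 0.242^3 = 0.014172
The M peak is largest (0.435520); scaling to 100 gives 100.00 : 95.78 : 30.58 : 3.25.

100.00 : 95.78 : 30.58 : 3.25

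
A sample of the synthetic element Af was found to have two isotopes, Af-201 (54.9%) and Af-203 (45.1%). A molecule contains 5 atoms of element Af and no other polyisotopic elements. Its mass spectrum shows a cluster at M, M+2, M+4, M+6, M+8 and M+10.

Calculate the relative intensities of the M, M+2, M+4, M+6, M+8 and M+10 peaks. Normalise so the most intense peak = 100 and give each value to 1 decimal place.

Expanding (0.549 + 0.451)^5:
P(M) = 0.549^5 = 0.049873
P(M+2) = 5 × 0.549^4 × 0.451^1 = 0.204850
P(M+4) = 10 × 0.549^3 × 0.451^2 = 0.336566
P(M+6) = 10 × 0.549^2 × 0.451^3 = 0.276487
P(M+8) = 5 × 0.549^1 × 0.451^4 = 0.113566
P(M+10) = 0.451^5 = 0.018659
The M+4 peak is largest (0.336566); scaling to 100 gives 14.8 : 60.9 : 100.0 : 82.1 : 33.7 : 5.5.

14.8 : 60.9 : 100.0 : 82.1 : 33.7 : 5.5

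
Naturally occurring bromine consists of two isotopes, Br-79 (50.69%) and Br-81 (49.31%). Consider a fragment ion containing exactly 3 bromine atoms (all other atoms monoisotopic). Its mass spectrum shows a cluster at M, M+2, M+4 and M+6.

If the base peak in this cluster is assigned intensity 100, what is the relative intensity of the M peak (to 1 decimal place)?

34.3

Term probabilities: M 0.1302, M+2 0.3801, M+4 0.3698, M+6 0.1199. Base peak = M+2.
P(M+2) = C(3,1) × 0.5069^2 × 0.4931^1 = 3 × 0.25694761 × 0.4931 = 0.380103 (base)
P(M) = C(3,0) × 0.5069^3 × 0.4931^0 = 1 × 0.13024674 × 1.0000 = 0.130247
Relative intensity = 0.130247 / 0.380103 × 100 = 34.3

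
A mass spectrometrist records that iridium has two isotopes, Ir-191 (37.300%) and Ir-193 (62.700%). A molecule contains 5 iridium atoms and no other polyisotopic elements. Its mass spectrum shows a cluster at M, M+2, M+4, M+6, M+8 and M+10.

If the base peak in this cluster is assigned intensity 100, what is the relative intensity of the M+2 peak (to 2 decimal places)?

(0.37300 + 0.62700)^5 gives M 0.0072, M+2 0.0607, M+4 0.2040, M+6 0.3429, M+8 0.2882, M+10 0.0969; the largest is M+6.
P(M+6) = C(5,3) × 0.37300^2 × 0.62700^3 = 10 × 0.139129 × 0.24649188 = 0.342942 (base)
P(M+2) = C(5,1) × 0.37300^4 × 0.62700^1 = 5 × 0.01935688 × 0.6270 = 0.060684
Relative intensity = 0.060684 / 0.342942 × 100 = 17.70

17.70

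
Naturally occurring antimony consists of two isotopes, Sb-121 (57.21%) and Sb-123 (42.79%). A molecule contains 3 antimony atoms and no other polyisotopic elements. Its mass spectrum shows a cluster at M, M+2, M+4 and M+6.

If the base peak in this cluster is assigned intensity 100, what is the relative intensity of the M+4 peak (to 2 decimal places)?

Term probabilities: M 0.1872, M+2 0.4202, M+4 0.3143, M+6 0.0783. Base peak = M+2.
P(M+2) = C(3,1) × 0.5721^2 × 0.4279^1 = 3 × 0.32729841 × 0.4279 = 0.420153 (base)
P(M+4) = C(3,2) × 0.5721^1 × 0.4279^2 = 3 × 0.5721 × 0.18309841 = 0.314252
Relative intensity = 0.314252 / 0.420153 × 100 = 74.79

74.79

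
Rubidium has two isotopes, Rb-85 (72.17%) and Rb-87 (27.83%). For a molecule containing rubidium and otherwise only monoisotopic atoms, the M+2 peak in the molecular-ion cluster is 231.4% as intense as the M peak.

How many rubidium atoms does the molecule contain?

6

With n Rb atoms, P(M+2)/P(M) = C(n,1)·p^(n−1)q / p^n = n·q/p = n · 0.2783/0.7217.
n = 2.314 × 0.7217/0.2783 = 6.00 ≈ 6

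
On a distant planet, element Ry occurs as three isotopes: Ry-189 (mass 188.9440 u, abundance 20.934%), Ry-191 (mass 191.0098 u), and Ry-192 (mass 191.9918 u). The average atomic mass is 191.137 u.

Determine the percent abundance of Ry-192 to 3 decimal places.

Let x and y be the fractions of Ry-191 and Ry-192. Then x + y = 1 − 0.20934 = 0.79066 and 191.0098x + 191.9918y = 191.137 − 0.20934×188.9440 = 151.58346304.
Substituting: 191.0098x + 191.9918(0.79066 − x) = 151.58346304
(191.0098 − 191.9918)x = -0.216773548  ⇒  x = 0.22075, y = 0.56991
Ry-191: 22.075%, Ry-192: 56.991%.

56.991%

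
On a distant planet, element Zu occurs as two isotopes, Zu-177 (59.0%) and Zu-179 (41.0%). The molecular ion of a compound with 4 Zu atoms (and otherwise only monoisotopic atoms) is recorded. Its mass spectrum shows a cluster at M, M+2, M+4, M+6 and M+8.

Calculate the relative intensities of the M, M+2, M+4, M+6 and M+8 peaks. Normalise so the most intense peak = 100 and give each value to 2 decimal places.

34.51 : 95.93 : 100.00 : 46.33 : 8.05

The 4 Zu atoms are independent, so intensities follow the terms of (0.590 + 0.410)^4.
P(M) = 0.590^4 = 0.121174
P(M+2) = 4 × 0.590^3 × 0.410^1 = 0.336822
P(M+4) = 6 × 0.590^2 × 0.410^2 = 0.351094
P(M+6) = 4 × 0.590^1 × 0.410^3 = 0.162654
P(M+8) = 0.410^4 = 0.028258
The M+4 peak is largest (0.351094); scaling to 100 gives 34.51 : 95.93 : 100.00 : 46.33 : 8.05.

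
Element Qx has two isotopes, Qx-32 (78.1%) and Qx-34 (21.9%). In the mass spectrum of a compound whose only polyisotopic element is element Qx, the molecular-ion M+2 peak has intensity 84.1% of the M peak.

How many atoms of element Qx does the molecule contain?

3

With n Qx atoms, P(M+2)/P(M) = C(n,1)·p^(n−1)q / p^n = n·q/p = n · 0.219/0.781.
n = 0.841 × 0.781/0.219 = 3.00 ≈ 3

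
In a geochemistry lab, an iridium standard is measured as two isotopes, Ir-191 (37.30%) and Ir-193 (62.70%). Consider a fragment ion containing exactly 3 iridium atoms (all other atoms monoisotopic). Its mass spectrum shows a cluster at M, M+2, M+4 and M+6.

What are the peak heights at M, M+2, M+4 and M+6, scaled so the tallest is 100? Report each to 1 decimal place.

11.8 : 59.5 : 100.0 : 56.0

Expanding (0.3730 + 0.6270)^3:
P(M) = 0.3730^3 = 0.051895
P(M+2) = 3 × 0.3730^2 × 0.6270^1 = 0.261702
P(M+4) = 3 × 0.3730^1 × 0.6270^2 = 0.439911
P(M+6) = 0.6270^3 = 0.246492
The M+4 peak is largest (0.439911); scaling to 100 gives 11.8 : 59.5 : 100.0 : 56.0.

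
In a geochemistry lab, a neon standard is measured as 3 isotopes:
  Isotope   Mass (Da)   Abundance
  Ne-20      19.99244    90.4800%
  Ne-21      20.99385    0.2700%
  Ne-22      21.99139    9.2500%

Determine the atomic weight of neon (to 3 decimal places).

Average mass = Σ (abundance × isotope mass) = 0.904800 × 19.99244 + 0.002700 × 20.99385 + 0.092500 × 21.99139
= 18.089160 + 0.056683 + 2.034204 = 20.180047 Da

20.180 Da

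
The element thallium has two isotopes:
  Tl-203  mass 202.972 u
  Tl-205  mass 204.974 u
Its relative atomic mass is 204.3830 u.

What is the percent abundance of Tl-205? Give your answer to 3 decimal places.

Let x be the fractional abundance of Tl-203; then Tl-205 has abundance 1 − x.
202.972·x + 204.974·(1 − x) = 204.3830
(202.972 − 204.974)·x = 204.3830 − 204.974
x = -0.5910 / -2.002 = 0.29520 → 29.520% Tl-203, 70.480% Tl-205.

70.480%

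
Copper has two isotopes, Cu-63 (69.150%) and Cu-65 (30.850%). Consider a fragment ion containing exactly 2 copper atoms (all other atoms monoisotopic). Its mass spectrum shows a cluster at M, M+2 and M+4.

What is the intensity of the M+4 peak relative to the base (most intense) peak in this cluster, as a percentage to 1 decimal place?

19.9%

(0.69150 + 0.30850)^2 gives M 0.4782, M+2 0.4267, M+4 0.0952; the largest is M.
P(M) = C(2,0) × 0.69150^2 × 0.30850^0 = 1 × 0.47817225 × 1.0000 = 0.478172 (base)
P(M+4) = C(2,2) × 0.69150^0 × 0.30850^2 = 1 × 1.0000 × 0.09517225 = 0.095172
Relative intensity = 0.095172 / 0.478172 × 100 = 19.9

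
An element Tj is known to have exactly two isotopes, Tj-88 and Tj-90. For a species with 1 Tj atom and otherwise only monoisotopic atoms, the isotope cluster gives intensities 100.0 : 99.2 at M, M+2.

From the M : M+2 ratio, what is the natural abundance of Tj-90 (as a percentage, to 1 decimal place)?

If p is the fraction of Tj that is Tj-88, then I(M+2)/I(M) = [C(1,1)·p^0·(1−p)] / p^1 = 1·(1−p)/p = 99.2/100.0 = 0.9920
(1−p)/p = 0.9920/1 = 0.9920  ⇒  p = 1/(1 + 0.9920) = 0.5020
Tj-88: 50.2%, Tj-90: 49.8%.

49.8%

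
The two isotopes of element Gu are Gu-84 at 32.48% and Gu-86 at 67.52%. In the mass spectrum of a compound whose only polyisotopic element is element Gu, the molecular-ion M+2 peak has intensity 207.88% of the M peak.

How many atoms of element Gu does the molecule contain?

1

With n Gu atoms, P(M+2)/P(M) = C(n,1)·p^(n−1)q / p^n = n·q/p = n · 0.6752/0.3248.
n = 2.0788 × 0.3248/0.6752 = 1.00 ≈ 1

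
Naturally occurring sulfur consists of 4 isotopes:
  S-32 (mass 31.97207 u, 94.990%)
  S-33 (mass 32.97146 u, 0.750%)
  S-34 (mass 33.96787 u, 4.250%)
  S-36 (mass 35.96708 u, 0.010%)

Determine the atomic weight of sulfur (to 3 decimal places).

Ar = Σ fᵢ·mᵢ = 0.94990 × 31.97207 + 0.00750 × 32.97146 + 0.04250 × 33.96787 + 0.00010 × 35.96708
= 30.370269 + 0.247286 + 1.443634 + 0.003597 = 32.064786 u

32.065 u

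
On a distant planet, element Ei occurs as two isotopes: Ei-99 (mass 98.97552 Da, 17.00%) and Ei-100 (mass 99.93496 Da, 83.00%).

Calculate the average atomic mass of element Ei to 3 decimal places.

99.772 Da

The abundance-weighted mean is 0.1700 × 98.97552 + 0.8300 × 99.93496
= 16.825838 + 82.946017 = 99.771855 Da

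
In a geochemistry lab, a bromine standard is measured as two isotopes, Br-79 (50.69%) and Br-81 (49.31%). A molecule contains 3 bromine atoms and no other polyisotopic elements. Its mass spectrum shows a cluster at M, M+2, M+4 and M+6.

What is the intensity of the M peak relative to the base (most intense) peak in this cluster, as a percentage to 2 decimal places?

34.27%

Binomial terms of (0.5069 + 0.4931)^3: M 0.1302, M+2 0.3801, M+4 0.3698, M+6 0.1199 → M+2 is the base peak.
P(M+2) = C(3,1) × 0.5069^2 × 0.4931^1 = 3 × 0.25694761 × 0.4931 = 0.380103 (base)
P(M) = C(3,0) × 0.5069^3 × 0.4931^0 = 1 × 0.13024674 × 1.0000 = 0.130247
Relative intensity = 0.130247 / 0.380103 × 100 = 34.27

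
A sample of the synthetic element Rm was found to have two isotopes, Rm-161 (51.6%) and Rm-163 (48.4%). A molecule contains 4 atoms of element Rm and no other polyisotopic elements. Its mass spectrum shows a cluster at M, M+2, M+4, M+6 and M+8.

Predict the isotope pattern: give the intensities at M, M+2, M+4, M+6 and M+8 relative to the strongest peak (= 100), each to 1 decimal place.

18.9 : 71.1 : 100.0 : 62.5 : 14.7

Each Rm atom is independently Rm-161 (p = 0.516) or Rm-163 (q = 0.484); the cluster is the binomial expansion (p + q)^4.
P(M) = 0.516^4 = 0.070892
P(M+2) = 4 × 0.516^3 × 0.484^1 = 0.265983
P(M+4) = 6 × 0.516^2 × 0.484^2 = 0.374232
P(M+6) = 4 × 0.516^1 × 0.484^3 = 0.234016
P(M+8) = 0.484^4 = 0.054876
The M+4 peak is largest (0.374232); scaling to 100 gives 18.9 : 71.1 : 100.0 : 62.5 : 14.7.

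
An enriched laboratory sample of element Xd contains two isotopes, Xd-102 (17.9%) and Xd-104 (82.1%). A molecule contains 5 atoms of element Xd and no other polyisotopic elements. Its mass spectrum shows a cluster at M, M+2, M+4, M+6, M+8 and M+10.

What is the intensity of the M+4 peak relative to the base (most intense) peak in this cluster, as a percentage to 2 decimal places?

(0.179 + 0.821)^5 gives M 0.0002, M+2 0.0042, M+4 0.0387, M+6 0.1773, M+8 0.4066, M+10 0.3730; the largest is M+8.
P(M+8) = C(5,4) × 0.179^1 × 0.821^4 = 5 × 0.1790 × 0.45433127 = 0.406626 (base)
P(M+4) = C(5,2) × 0.179^3 × 0.821^2 = 10 × 0.00573534 × 0.674041 = 0.038659
Relative intensity = 0.038659 / 0.406626 × 100 = 9.51

9.51%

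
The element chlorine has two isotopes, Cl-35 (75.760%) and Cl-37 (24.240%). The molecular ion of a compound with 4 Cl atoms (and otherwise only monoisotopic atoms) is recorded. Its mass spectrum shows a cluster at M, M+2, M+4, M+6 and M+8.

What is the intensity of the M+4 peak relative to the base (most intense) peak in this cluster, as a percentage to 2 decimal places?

Binomial terms of (0.75760 + 0.24240)^4: M 0.3294, M+2 0.4216, M+4 0.2023, M+6 0.0432, M+8 0.0035 → M+2 is the base peak.
P(M+2) = C(4,1) × 0.75760^3 × 0.24240^1 = 4 × 0.4348304 × 0.2424 = 0.421612 (base)
P(M+4) = C(4,2) × 0.75760^2 × 0.24240^2 = 6 × 0.57395776 × 0.05875776 = 0.202347
Relative intensity = 0.202347 / 0.421612 × 100 = 47.99

47.99%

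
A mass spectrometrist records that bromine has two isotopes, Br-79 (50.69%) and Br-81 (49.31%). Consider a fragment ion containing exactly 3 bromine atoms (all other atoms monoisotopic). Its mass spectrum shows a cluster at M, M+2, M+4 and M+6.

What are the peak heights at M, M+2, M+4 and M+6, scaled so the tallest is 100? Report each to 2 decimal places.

34.27 : 100.00 : 97.28 : 31.54

Each Br atom is independently Br-79 (p = 0.5069) or Br-81 (q = 0.4931); the cluster is the binomial expansion (p + q)^3.
P(M) = 0.5069^3 = 0.130247
P(M+2) = 3 × 0.5069^2 × 0.4931^1 = 0.380103
P(M+4) = 3 × 0.5069^1 × 0.4931^2 = 0.369755
P(M+6) = 0.4931^3 = 0.119896
The M+2 peak is largest (0.380103); scaling to 100 gives 34.27 : 100.00 : 97.28 : 31.54.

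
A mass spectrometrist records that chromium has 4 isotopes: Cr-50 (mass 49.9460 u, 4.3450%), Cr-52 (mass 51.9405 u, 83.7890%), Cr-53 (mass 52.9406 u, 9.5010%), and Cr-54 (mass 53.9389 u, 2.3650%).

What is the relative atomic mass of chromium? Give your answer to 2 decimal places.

52.00 u

Ar = Σ fᵢ·mᵢ = 0.043450 × 49.9460 + 0.837890 × 51.9405 + 0.095010 × 52.9406 + 0.023650 × 53.9389
= 2.17015 + 43.52043 + 5.02989 + 1.27565 = 51.99612 u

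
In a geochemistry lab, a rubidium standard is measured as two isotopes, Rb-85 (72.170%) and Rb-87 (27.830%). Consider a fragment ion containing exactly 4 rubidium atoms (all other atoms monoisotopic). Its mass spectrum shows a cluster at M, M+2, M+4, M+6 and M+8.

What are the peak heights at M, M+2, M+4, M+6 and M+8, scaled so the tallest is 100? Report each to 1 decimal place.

Each Rb atom is independently Rb-85 (p = 0.72170) or Rb-87 (q = 0.27830); the cluster is the binomial expansion (p + q)^4.
P(M) = 0.72170^4 = 0.271286
P(M+2) = 4 × 0.72170^3 × 0.27830^1 = 0.418450
P(M+4) = 6 × 0.72170^2 × 0.27830^2 = 0.242042
P(M+6) = 4 × 0.72170^1 × 0.27830^3 = 0.062224
P(M+8) = 0.27830^4 = 0.005999
The M+2 peak is largest (0.418450); scaling to 100 gives 64.8 : 100.0 : 57.8 : 14.9 : 1.4.

64.8 : 100.0 : 57.8 : 14.9 : 1.4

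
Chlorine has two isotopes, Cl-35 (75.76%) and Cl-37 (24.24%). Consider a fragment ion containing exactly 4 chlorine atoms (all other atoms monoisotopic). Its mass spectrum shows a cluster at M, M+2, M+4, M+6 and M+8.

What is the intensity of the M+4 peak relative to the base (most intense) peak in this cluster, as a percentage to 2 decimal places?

47.99%

Term probabilities: M 0.3294, M+2 0.4216, M+4 0.2023, M+6 0.0432, M+8 0.0035. Base peak = M+2.
P(M+2) = C(4,1) × 0.7576^3 × 0.2424^1 = 4 × 0.4348304 × 0.2424 = 0.421612 (base)
P(M+4) = C(4,2) × 0.7576^2 × 0.2424^2 = 6 × 0.57395776 × 0.05875776 = 0.202347
Relative intensity = 0.202347 / 0.421612 × 100 = 47.99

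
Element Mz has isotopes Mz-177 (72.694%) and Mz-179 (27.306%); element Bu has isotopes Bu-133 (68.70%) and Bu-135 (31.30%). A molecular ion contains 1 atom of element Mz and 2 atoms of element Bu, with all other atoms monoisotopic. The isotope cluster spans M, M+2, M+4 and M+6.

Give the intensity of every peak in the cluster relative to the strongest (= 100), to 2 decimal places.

77.71 : 100.00 : 42.73 : 6.06

Element Mz pattern (n=1): 0.72694 : 0.27306
Element Bu pattern (n=2): 0.471969 : 0.430062 : 0.097969
Convolve the two distributions (both contribute in 2-u steps):
  M: 0.72694×0.471969 = 0.343093
  M+2: 0.72694×0.430062 + 0.27306×0.471969 = 0.441505
  M+4: 0.72694×0.097969 + 0.27306×0.430062 = 0.188650
  M+6: 0.27306×0.097969 = 0.026751
Scale to base peak (0.441505) = 100: 77.71 : 100.00 : 42.73 : 6.06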